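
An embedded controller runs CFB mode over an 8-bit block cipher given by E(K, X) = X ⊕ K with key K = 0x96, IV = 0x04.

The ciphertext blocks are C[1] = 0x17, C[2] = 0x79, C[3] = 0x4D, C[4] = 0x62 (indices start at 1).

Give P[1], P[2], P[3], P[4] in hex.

CFB decryption: P_i = C_i ⊕ E(K, C_{i−1}), with C_{0} = IV.
P[1]: E(K, 0x04) = 0x92; 0x17 ⊕ 0x92 = 0x85.
P[2]: E(K, 0x17) = 0x81; 0x79 ⊕ 0x81 = 0xF8.
P[3]: E(K, 0x79) = 0xEF; 0x4D ⊕ 0xEF = 0xA2.
P[4]: E(K, 0x4D) = 0xDB; 0x62 ⊕ 0xDB = 0xB9.

P[1] = 0x85, P[2] = 0xF8, P[3] = 0xA2, P[4] = 0xB9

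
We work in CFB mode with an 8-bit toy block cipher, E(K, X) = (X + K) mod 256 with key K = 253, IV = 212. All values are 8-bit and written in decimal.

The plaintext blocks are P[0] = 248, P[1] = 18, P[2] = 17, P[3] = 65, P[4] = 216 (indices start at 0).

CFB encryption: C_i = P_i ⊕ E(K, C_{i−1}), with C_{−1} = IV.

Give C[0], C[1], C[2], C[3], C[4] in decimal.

C[0] = 41, C[1] = 52, C[2] = 32, C[3] = 92, C[4] = 129

C[0]: E(K, 212) = 209; 248 ⊕ 209 = 41.
C[1]: E(K, 41) = 38; 18 ⊕ 38 = 52.
C[2]: E(K, 52) = 49; 17 ⊕ 49 = 32.
C[3]: E(K, 32) = 29; 65 ⊕ 29 = 92.
C[4]: E(K, 92) = 89; 216 ⊕ 89 = 129.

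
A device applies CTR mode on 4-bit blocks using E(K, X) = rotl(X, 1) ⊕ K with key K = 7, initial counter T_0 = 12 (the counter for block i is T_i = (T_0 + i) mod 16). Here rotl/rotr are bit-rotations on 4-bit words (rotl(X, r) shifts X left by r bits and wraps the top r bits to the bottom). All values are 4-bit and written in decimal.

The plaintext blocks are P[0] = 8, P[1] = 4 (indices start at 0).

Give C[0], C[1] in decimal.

CTR encryption: S_i = E(K, T_i) where T_i is the counter for block i; C_i = P_i ⊕ S_i.
C[0]: T = 12, S = E(K, T) = 14; 8 ⊕ 14 = 6.
C[1]: T = 13, S = E(K, T) = 12; 4 ⊕ 12 = 8.

C[0] = 6, C[1] = 8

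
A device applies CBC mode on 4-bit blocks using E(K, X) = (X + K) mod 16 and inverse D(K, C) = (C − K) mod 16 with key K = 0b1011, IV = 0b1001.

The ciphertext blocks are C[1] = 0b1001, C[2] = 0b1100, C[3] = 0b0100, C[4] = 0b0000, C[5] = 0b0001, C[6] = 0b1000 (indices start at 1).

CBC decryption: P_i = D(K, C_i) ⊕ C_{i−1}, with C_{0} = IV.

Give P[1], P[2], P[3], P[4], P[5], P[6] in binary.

P[1] = 0b0111, P[2] = 0b1000, P[3] = 0b0101, P[4] = 0b0001, P[5] = 0b0110, P[6] = 0b1100

P[1]: D(K, 0b1001) = 0b1110; 0b1110 ⊕ 0b1001 = 0b0111.
P[2]: D(K, 0b1100) = 0b0001; 0b0001 ⊕ 0b1001 = 0b1000.
P[3]: D(K, 0b0100) = 0b1001; 0b1001 ⊕ 0b1100 = 0b0101.
P[4]: D(K, 0b0000) = 0b0101; 0b0101 ⊕ 0b0100 = 0b0001.
P[5]: D(K, 0b0001) = 0b0110; 0b0110 ⊕ 0b0000 = 0b0110.
P[6]: D(K, 0b1000) = 0b1101; 0b1101 ⊕ 0b0001 = 0b1100.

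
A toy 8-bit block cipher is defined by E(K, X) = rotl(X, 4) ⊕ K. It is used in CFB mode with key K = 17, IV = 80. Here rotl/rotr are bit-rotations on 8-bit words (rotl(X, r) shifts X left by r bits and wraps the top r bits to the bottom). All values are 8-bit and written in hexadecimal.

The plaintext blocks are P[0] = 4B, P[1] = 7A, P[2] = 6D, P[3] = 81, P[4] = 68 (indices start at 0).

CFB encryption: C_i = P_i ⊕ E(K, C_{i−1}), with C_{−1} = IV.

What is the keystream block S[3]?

C[0]: E(K, 80) = 1F; 4B ⊕ 1F = 54.
C[1]: E(K, 54) = 52; 7A ⊕ 52 = 28.
C[2]: E(K, 28) = 95; 6D ⊕ 95 = F8.
C[3]: E(K, F8) = 98; 81 ⊕ 98 = 19.
So S[3] = 98.

98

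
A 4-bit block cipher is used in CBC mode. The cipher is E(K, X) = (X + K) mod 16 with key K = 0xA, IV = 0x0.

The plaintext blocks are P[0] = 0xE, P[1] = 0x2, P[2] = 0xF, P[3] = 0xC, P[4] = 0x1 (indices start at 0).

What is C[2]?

CBC encryption: C_i = E(K, P_i ⊕ C_{i−1}), with C_{−1} = IV.
C[0]: P[0] ⊕ 0x0 = 0xE; E(K, 0xE) = 0x8.
C[1]: P[1] ⊕ 0x8 = 0xA; E(K, 0xA) = 0x4.
C[2]: P[2] ⊕ 0x4 = 0xB; E(K, 0xB) = 0x5.

C[2] = 0x5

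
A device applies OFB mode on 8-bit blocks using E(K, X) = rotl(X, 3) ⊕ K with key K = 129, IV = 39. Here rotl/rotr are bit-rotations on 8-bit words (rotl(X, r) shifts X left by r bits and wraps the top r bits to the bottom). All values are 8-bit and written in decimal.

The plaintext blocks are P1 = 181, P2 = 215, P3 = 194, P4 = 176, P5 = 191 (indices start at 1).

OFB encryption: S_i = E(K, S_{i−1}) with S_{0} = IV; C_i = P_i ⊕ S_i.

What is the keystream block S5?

101

C1: S = E(K, 39) = 184; 181 ⊕ 184 = 13.
C2: S = E(K, 184) = 68; 215 ⊕ 68 = 147.
C3: S = E(K, 68) = 163; 194 ⊕ 163 = 97.
C4: S = E(K, 163) = 156; 176 ⊕ 156 = 44.
C5: S = E(K, 156) = 101; 191 ⊕ 101 = 218.
So S5 = 101.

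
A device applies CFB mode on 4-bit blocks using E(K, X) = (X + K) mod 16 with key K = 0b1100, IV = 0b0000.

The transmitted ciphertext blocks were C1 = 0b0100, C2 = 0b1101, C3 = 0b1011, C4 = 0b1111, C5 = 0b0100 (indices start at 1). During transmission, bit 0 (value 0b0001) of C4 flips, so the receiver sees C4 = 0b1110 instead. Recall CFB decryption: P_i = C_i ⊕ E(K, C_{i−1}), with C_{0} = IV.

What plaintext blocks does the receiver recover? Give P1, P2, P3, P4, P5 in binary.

Only C4 changed, to 0b1110. In CFB, a change in C_i flips the same bit in P_i and garbles P_{i+1}. Decrypting the received ciphertext:
P1: E(K, 0b0000) = 0b1100; 0b0100 ⊕ 0b1100 = 0b1000.
P2: E(K, 0b0100) = 0b0000; 0b1101 ⊕ 0b0000 = 0b1101.
P3: E(K, 0b1101) = 0b1001; 0b1011 ⊕ 0b1001 = 0b0010.
P4: E(K, 0b1011) = 0b0111; 0b1110 ⊕ 0b0111 = 0b1001.
P5: E(K, 0b1110) = 0b1010; 0b0100 ⊕ 0b1010 = 0b1110.
Blocks that differ from the original plaintext: P4, P5.

P1 = 0b1000, P2 = 0b1101, P3 = 0b0010, P4 = 0b1001, P5 = 0b1110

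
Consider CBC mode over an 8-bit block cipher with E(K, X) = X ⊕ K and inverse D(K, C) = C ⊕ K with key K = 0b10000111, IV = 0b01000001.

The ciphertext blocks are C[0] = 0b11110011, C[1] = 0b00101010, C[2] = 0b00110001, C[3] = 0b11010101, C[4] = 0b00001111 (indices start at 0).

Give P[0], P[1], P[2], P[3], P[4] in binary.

P[0] = 0b00110101, P[1] = 0b01011110, P[2] = 0b10011100, P[3] = 0b01100011, P[4] = 0b01011101

CBC decryption: P_i = D(K, C_i) ⊕ C_{i−1}, with C_{−1} = IV.
P[0]: D(K, 0b11110011) = 0b01110100; 0b01110100 ⊕ 0b01000001 = 0b00110101.
P[1]: D(K, 0b00101010) = 0b10101101; 0b10101101 ⊕ 0b11110011 = 0b01011110.
P[2]: D(K, 0b00110001) = 0b10110110; 0b10110110 ⊕ 0b00101010 = 0b10011100.
P[3]: D(K, 0b11010101) = 0b01010010; 0b01010010 ⊕ 0b00110001 = 0b01100011.
P[4]: D(K, 0b00001111) = 0b10001000; 0b10001000 ⊕ 0b11010101 = 0b01011101.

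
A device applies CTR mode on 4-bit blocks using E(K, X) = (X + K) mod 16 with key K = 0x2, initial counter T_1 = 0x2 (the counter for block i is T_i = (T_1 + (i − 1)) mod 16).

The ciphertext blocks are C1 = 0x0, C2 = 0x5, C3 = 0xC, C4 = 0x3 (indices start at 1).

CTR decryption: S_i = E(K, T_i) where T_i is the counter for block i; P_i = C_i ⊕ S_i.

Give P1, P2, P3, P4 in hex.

P1 = 0x4, P2 = 0x0, P3 = 0xA, P4 = 0x4

P1: T = 0x2, S = E(K, T) = 0x4; 0x0 ⊕ 0x4 = 0x4.
P2: T = 0x3, S = E(K, T) = 0x5; 0x5 ⊕ 0x5 = 0x0.
P3: T = 0x4, S = E(K, T) = 0x6; 0xC ⊕ 0x6 = 0xA.
P4: T = 0x5, S = E(K, T) = 0x7; 0x3 ⊕ 0x7 = 0x4.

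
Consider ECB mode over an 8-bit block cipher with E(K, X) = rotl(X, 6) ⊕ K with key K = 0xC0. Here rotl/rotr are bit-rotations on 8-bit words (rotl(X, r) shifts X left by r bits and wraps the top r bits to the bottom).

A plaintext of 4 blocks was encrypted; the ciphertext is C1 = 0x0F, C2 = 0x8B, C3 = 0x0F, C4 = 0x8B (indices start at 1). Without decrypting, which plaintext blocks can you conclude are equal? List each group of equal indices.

P1 = P3; P2 = P4

ECB encrypts each block independently with the same key, so equal ciphertext blocks imply equal plaintext blocks.
C1 = C3 = 0x0F, so P1 = P3.
C2 = C4 = 0x8B, so P2 = P4.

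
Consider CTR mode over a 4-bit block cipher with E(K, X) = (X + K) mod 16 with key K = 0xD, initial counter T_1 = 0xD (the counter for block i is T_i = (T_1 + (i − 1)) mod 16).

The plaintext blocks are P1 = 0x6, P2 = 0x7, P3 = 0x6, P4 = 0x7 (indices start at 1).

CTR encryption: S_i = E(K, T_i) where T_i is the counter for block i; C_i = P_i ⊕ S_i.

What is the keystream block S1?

0xA

C1: T = 0xD, S = E(K, T) = 0xA; 0x6 ⊕ 0xA = 0xC.
So S1 = 0xA.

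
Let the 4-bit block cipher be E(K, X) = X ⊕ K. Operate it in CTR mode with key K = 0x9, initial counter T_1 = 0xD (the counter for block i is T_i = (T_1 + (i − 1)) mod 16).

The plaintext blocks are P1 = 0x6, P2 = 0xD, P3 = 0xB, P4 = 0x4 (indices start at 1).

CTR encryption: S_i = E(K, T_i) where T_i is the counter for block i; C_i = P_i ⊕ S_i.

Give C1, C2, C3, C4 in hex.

C1: T = 0xD, S = E(K, T) = 0x4; 0x6 ⊕ 0x4 = 0x2.
C2: T = 0xE, S = E(K, T) = 0x7; 0xD ⊕ 0x7 = 0xA.
C3: T = 0xF, S = E(K, T) = 0x6; 0xB ⊕ 0x6 = 0xD.
C4: T = 0x0, S = E(K, T) = 0x9; 0x4 ⊕ 0x9 = 0xD.

C1 = 0x2, C2 = 0xA, C3 = 0xD, C4 = 0xD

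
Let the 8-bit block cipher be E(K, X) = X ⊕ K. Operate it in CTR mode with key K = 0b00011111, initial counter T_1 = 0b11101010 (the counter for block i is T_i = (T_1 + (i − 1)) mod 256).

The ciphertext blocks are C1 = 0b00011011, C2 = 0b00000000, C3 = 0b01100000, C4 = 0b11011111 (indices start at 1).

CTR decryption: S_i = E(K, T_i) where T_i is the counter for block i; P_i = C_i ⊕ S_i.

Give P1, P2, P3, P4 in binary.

P1 = 0b11101110, P2 = 0b11110100, P3 = 0b10010011, P4 = 0b00101101

P1: T = 0b11101010, S = E(K, T) = 0b11110101; 0b00011011 ⊕ 0b11110101 = 0b11101110.
P2: T = 0b11101011, S = E(K, T) = 0b11110100; 0b00000000 ⊕ 0b11110100 = 0b11110100.
P3: T = 0b11101100, S = E(K, T) = 0b11110011; 0b01100000 ⊕ 0b11110011 = 0b10010011.
P4: T = 0b11101101, S = E(K, T) = 0b11110010; 0b11011111 ⊕ 0b11110010 = 0b00101101.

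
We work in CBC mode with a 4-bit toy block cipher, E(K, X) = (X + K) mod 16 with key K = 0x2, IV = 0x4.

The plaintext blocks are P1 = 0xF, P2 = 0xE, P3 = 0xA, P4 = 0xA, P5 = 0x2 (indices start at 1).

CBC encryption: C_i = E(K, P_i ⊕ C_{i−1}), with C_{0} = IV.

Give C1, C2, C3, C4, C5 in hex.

C1 = 0xD, C2 = 0x5, C3 = 0x1, C4 = 0xD, C5 = 0x1

C1: P1 ⊕ 0x4 = 0xB; E(K, 0xB) = 0xD.
C2: P2 ⊕ 0xD = 0x3; E(K, 0x3) = 0x5.
C3: P3 ⊕ 0x5 = 0xF; E(K, 0xF) = 0x1.
C4: P4 ⊕ 0x1 = 0xB; E(K, 0xB) = 0xD.
C5: P5 ⊕ 0xD = 0xF; E(K, 0xF) = 0x1.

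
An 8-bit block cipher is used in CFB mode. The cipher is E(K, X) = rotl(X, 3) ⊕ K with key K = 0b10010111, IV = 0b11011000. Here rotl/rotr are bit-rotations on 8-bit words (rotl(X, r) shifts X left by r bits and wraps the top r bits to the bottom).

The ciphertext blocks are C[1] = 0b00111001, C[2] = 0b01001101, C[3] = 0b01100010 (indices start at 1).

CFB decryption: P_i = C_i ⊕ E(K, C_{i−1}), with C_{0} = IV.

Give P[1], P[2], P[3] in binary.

P[1] = 0b01101000, P[2] = 0b00010011, P[3] = 0b10011111

P[1]: E(K, 0b11011000) = 0b01010001; 0b00111001 ⊕ 0b01010001 = 0b01101000.
P[2]: E(K, 0b00111001) = 0b01011110; 0b01001101 ⊕ 0b01011110 = 0b00010011.
P[3]: E(K, 0b01001101) = 0b11111101; 0b01100010 ⊕ 0b11111101 = 0b10011111.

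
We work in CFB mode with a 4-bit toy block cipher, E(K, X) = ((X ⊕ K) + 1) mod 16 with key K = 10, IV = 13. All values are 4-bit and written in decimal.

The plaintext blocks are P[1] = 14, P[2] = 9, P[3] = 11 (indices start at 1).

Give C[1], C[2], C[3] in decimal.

C[1] = 6, C[2] = 4, C[3] = 4

CFB encryption: C_i = P_i ⊕ E(K, C_{i−1}), with C_{0} = IV.
C[1]: E(K, 13) = 8; 14 ⊕ 8 = 6.
C[2]: E(K, 6) = 13; 9 ⊕ 13 = 4.
C[3]: E(K, 4) = 15; 11 ⊕ 15 = 4.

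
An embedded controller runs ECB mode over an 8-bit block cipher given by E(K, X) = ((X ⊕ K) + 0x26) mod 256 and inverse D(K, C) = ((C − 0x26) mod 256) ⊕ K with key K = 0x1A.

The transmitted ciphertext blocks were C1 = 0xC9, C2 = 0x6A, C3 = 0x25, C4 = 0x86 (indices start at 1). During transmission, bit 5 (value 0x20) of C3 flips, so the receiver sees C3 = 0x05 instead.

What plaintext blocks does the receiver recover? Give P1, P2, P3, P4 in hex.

ECB decryption: P_i = D(K, C_i).
Only C3 changed, to 0x05. In ECB, a change in C_i affects only P_i. Decrypting the received ciphertext:
P1: D(K, 0xC9) = 0xB9.
P2: D(K, 0x6A) = 0x5E.
P3: D(K, 0x05) = 0xC5.
P4: D(K, 0x86) = 0x7A.
Blocks that differ from the original plaintext: P3.

P1 = 0xB9, P2 = 0x5E, P3 = 0xC5, P4 = 0x7A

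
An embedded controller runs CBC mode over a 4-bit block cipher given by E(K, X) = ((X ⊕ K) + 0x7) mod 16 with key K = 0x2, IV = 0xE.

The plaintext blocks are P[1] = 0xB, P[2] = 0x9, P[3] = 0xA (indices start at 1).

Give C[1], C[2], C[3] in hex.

CBC encryption: C_i = E(K, P_i ⊕ C_{i−1}), with C_{0} = IV.
C[1]: P[1] ⊕ 0xE = 0x5; E(K, 0x5) = 0xE.
C[2]: P[2] ⊕ 0xE = 0x7; E(K, 0x7) = 0xC.
C[3]: P[3] ⊕ 0xC = 0x6; E(K, 0x6) = 0xB.

C[1] = 0xE, C[2] = 0xC, C[3] = 0xB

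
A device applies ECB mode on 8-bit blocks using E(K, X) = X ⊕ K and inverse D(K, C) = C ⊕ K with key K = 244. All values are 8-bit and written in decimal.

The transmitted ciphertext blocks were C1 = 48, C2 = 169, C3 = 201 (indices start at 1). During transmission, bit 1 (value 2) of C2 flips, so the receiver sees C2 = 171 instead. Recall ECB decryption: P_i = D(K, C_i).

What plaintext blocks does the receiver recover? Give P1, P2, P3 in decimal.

P1 = 196, P2 = 95, P3 = 61

Only C2 changed, to 171. In ECB, a change in C_i affects only P_i. Decrypting the received ciphertext:
P1: D(K, 48) = 196.
P2: D(K, 171) = 95.
P3: D(K, 201) = 61.
Blocks that differ from the original plaintext: P2.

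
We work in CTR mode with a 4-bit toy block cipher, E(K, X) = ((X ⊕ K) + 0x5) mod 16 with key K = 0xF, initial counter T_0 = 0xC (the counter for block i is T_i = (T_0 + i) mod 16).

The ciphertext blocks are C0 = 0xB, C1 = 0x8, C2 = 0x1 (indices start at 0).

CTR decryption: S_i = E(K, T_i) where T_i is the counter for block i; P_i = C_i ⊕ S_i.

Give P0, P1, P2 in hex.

P0: T = 0xC, S = E(K, T) = 0x8; 0xB ⊕ 0x8 = 0x3.
P1: T = 0xD, S = E(K, T) = 0x7; 0x8 ⊕ 0x7 = 0xF.
P2: T = 0xE, S = E(K, T) = 0x6; 0x1 ⊕ 0x6 = 0x7.

P0 = 0x3, P1 = 0xF, P2 = 0x7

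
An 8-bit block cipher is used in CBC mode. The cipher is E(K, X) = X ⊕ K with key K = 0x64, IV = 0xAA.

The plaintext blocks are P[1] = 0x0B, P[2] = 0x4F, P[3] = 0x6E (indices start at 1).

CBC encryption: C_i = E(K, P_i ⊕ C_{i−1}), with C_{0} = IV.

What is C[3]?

C[3] = 0xE4

C[1]: P[1] ⊕ 0xAA = 0xA1; E(K, 0xA1) = 0xC5.
C[2]: P[2] ⊕ 0xC5 = 0x8A; E(K, 0x8A) = 0xEE.
C[3]: P[3] ⊕ 0xEE = 0x80; E(K, 0x80) = 0xE4.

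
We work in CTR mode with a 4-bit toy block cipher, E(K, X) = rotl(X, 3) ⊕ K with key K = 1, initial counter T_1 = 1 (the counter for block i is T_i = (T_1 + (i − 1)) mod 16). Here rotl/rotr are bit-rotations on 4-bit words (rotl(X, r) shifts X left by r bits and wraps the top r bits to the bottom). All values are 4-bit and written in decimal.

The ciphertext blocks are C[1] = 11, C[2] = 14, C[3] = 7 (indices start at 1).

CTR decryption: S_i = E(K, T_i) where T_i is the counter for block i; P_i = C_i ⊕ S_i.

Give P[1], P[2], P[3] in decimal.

P[1] = 2, P[2] = 14, P[3] = 15

P[1]: T = 1, S = E(K, T) = 9; 11 ⊕ 9 = 2.
P[2]: T = 2, S = E(K, T) = 0; 14 ⊕ 0 = 14.
P[3]: T = 3, S = E(K, T) = 8; 7 ⊕ 8 = 15.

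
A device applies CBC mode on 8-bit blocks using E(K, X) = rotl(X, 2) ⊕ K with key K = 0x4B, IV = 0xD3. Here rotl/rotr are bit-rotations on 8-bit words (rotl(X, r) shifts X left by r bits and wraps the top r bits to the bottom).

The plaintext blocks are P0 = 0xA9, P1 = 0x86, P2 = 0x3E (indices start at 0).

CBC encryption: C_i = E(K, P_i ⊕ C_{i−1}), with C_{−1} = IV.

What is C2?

C2 = 0xDC

C0: P0 ⊕ 0xD3 = 0x7A; E(K, 0x7A) = 0xA2.
C1: P1 ⊕ 0xA2 = 0x24; E(K, 0x24) = 0xDB.
C2: P2 ⊕ 0xDB = 0xE5; E(K, 0xE5) = 0xDC.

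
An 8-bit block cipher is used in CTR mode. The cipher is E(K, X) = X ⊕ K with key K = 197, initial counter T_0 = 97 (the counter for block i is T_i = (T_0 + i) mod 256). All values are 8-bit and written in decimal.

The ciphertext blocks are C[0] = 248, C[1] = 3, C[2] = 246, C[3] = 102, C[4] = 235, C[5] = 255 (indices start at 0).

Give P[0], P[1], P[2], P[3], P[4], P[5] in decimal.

P[0] = 92, P[1] = 164, P[2] = 80, P[3] = 199, P[4] = 75, P[5] = 92

CTR decryption: S_i = E(K, T_i) where T_i is the counter for block i; P_i = C_i ⊕ S_i.
P[0]: T = 97, S = E(K, T) = 164; 248 ⊕ 164 = 92.
P[1]: T = 98, S = E(K, T) = 167; 3 ⊕ 167 = 164.
P[2]: T = 99, S = E(K, T) = 166; 246 ⊕ 166 = 80.
P[3]: T = 100, S = E(K, T) = 161; 102 ⊕ 161 = 199.
P[4]: T = 101, S = E(K, T) = 160; 235 ⊕ 160 = 75.
P[5]: T = 102, S = E(K, T) = 163; 255 ⊕ 163 = 92.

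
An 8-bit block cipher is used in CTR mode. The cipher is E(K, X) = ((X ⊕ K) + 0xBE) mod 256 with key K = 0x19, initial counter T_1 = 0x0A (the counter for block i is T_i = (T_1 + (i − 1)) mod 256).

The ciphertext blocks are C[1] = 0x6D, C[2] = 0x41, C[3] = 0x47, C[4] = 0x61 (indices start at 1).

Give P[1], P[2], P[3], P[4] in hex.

P[1] = 0xBC, P[2] = 0x91, P[3] = 0x94, P[4] = 0xB3

CTR decryption: S_i = E(K, T_i) where T_i is the counter for block i; P_i = C_i ⊕ S_i.
P[1]: T = 0x0A, S = E(K, T) = 0xD1; 0x6D ⊕ 0xD1 = 0xBC.
P[2]: T = 0x0B, S = E(K, T) = 0xD0; 0x41 ⊕ 0xD0 = 0x91.
P[3]: T = 0x0C, S = E(K, T) = 0xD3; 0x47 ⊕ 0xD3 = 0x94.
P[4]: T = 0x0D, S = E(K, T) = 0xD2; 0x61 ⊕ 0xD2 = 0xB3.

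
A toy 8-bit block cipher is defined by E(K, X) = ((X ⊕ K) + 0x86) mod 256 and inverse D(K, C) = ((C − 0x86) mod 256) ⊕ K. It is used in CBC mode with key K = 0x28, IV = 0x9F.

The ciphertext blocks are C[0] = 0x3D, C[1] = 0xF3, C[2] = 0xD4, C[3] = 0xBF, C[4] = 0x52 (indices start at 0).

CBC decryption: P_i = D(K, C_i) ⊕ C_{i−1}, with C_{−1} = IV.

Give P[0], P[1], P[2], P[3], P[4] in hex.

P[0]: D(K, 0x3D) = 0x9F; 0x9F ⊕ 0x9F = 0x00.
P[1]: D(K, 0xF3) = 0x45; 0x45 ⊕ 0x3D = 0x78.
P[2]: D(K, 0xD4) = 0x66; 0x66 ⊕ 0xF3 = 0x95.
P[3]: D(K, 0xBF) = 0x11; 0x11 ⊕ 0xD4 = 0xC5.
P[4]: D(K, 0x52) = 0xE4; 0xE4 ⊕ 0xBF = 0x5B.

P[0] = 0x00, P[1] = 0x78, P[2] = 0x95, P[3] = 0xC5, P[4] = 0x5B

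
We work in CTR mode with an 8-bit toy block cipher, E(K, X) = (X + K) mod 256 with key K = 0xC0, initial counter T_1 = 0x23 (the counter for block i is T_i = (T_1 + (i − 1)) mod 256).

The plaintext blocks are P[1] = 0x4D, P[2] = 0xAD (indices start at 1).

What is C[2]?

CTR encryption: S_i = E(K, T_i) where T_i is the counter for block i; C_i = P_i ⊕ S_i.
C[1]: T = 0x23, S = E(K, T) = 0xE3; 0x4D ⊕ 0xE3 = 0xAE.
C[2]: T = 0x24, S = E(K, T) = 0xE4; 0xAD ⊕ 0xE4 = 0x49.

C[2] = 0x49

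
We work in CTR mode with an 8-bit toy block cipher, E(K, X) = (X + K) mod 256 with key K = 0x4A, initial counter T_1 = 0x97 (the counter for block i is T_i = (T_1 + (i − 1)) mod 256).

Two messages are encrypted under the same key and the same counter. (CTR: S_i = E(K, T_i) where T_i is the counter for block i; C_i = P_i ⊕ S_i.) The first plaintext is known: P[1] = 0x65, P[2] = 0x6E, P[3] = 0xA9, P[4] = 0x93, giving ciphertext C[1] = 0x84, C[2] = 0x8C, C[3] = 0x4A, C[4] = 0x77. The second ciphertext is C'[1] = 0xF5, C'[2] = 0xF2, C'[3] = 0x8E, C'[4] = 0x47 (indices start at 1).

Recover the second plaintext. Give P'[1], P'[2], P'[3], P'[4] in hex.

In CTR with a reused counter, both messages share the same keystream S_i, so C_i ⊕ C'_i = P_i ⊕ P'_i and thus P'_i = P_i ⊕ C_i ⊕ C'_i.
P'[1]: 0x65 ⊕ 0x84 ⊕ 0xF5 = 0x14.
P'[2]: 0x6E ⊕ 0x8C ⊕ 0xF2 = 0x10.
P'[3]: 0xA9 ⊕ 0x4A ⊕ 0x8E = 0x6D.
P'[4]: 0x93 ⊕ 0x77 ⊕ 0x47 = 0xA3.

P'[1] = 0x14, P'[2] = 0x10, P'[3] = 0x6D, P'[4] = 0xA3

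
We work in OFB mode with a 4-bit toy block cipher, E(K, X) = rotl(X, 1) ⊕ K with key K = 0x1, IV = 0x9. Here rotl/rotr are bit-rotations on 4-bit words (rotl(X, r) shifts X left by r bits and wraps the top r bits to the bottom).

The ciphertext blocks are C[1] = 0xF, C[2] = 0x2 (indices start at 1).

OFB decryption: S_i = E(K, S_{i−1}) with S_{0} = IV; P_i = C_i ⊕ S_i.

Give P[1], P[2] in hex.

P[1] = 0xD, P[2] = 0x7

P[1]: S = E(K, 0x9) = 0x2; 0xF ⊕ 0x2 = 0xD.
P[2]: S = E(K, 0x2) = 0x5; 0x2 ⊕ 0x5 = 0x7.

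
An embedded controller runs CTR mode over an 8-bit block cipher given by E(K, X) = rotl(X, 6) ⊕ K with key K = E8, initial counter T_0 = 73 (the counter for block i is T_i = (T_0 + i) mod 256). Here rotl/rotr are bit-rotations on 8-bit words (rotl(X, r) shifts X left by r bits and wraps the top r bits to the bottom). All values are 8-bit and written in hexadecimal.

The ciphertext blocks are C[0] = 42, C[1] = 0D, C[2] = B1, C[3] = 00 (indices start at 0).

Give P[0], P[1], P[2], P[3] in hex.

P[0] = 76, P[1] = F8, P[2] = 04, P[3] = 75

CTR decryption: S_i = E(K, T_i) where T_i is the counter for block i; P_i = C_i ⊕ S_i.
P[0]: T = 73, S = E(K, T) = 34; 42 ⊕ 34 = 76.
P[1]: T = 74, S = E(K, T) = F5; 0D ⊕ F5 = F8.
P[2]: T = 75, S = E(K, T) = B5; B1 ⊕ B5 = 04.
P[3]: T = 76, S = E(K, T) = 75; 00 ⊕ 75 = 75.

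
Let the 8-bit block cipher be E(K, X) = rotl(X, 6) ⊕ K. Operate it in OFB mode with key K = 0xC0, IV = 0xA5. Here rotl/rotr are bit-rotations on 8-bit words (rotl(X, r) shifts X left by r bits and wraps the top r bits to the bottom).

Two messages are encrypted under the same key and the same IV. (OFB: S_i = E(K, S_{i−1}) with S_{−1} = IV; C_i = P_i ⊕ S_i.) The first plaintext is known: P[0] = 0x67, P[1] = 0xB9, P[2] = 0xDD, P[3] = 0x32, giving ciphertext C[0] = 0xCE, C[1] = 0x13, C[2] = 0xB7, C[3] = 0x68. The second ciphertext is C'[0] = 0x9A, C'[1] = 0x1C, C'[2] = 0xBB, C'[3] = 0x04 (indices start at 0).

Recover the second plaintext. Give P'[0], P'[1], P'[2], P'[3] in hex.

In OFB with a reused IV, both messages share the same keystream S_i, so C_i ⊕ C'_i = P_i ⊕ P'_i and thus P'_i = P_i ⊕ C_i ⊕ C'_i.
P'[0]: 0x67 ⊕ 0xCE ⊕ 0x9A = 0x33.
P'[1]: 0xB9 ⊕ 0x13 ⊕ 0x1C = 0xB6.
P'[2]: 0xDD ⊕ 0xB7 ⊕ 0xBB = 0xD1.
P'[3]: 0x32 ⊕ 0x68 ⊕ 0x04 = 0x5E.

P'[0] = 0x33, P'[1] = 0xB6, P'[2] = 0xD1, P'[3] = 0x5E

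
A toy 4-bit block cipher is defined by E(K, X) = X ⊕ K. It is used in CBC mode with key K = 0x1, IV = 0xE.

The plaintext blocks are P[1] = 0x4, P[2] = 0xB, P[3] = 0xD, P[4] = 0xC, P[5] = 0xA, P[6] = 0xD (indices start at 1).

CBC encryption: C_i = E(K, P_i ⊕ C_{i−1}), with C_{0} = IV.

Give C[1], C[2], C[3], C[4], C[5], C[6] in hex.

C[1]: P[1] ⊕ 0xE = 0xA; E(K, 0xA) = 0xB.
C[2]: P[2] ⊕ 0xB = 0x0; E(K, 0x0) = 0x1.
C[3]: P[3] ⊕ 0x1 = 0xC; E(K, 0xC) = 0xD.
C[4]: P[4] ⊕ 0xD = 0x1; E(K, 0x1) = 0x0.
C[5]: P[5] ⊕ 0x0 = 0xA; E(K, 0xA) = 0xB.
C[6]: P[6] ⊕ 0xB = 0x6; E(K, 0x6) = 0x7.

C[1] = 0xB, C[2] = 0x1, C[3] = 0xD, C[4] = 0x0, C[5] = 0xB, C[6] = 0x7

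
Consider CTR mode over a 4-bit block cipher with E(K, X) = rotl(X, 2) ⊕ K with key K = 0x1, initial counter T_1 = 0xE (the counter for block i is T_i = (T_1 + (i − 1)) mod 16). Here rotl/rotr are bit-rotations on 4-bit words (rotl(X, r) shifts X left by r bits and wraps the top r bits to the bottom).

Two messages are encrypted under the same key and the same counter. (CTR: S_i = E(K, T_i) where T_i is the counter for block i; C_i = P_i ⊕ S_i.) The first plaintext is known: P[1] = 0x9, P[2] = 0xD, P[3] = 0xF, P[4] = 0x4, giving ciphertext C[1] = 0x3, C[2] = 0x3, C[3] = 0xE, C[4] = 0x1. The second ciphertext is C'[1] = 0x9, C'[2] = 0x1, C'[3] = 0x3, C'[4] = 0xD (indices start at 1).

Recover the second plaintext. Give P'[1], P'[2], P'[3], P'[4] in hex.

P'[1] = 0x3, P'[2] = 0xF, P'[3] = 0x2, P'[4] = 0x8

In CTR with a reused counter, both messages share the same keystream S_i, so C_i ⊕ C'_i = P_i ⊕ P'_i and thus P'_i = P_i ⊕ C_i ⊕ C'_i.
P'[1]: 0x9 ⊕ 0x3 ⊕ 0x9 = 0x3.
P'[2]: 0xD ⊕ 0x3 ⊕ 0x1 = 0xF.
P'[3]: 0xF ⊕ 0xE ⊕ 0x3 = 0x2.
P'[4]: 0x4 ⊕ 0x1 ⊕ 0xD = 0x8.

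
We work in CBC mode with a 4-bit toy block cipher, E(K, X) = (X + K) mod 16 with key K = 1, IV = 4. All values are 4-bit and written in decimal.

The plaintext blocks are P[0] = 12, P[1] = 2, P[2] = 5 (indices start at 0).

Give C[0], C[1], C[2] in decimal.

C[0] = 9, C[1] = 12, C[2] = 10

CBC encryption: C_i = E(K, P_i ⊕ C_{i−1}), with C_{−1} = IV.
C[0]: P[0] ⊕ 4 = 8; E(K, 8) = 9.
C[1]: P[1] ⊕ 9 = 11; E(K, 11) = 12.
C[2]: P[2] ⊕ 12 = 9; E(K, 9) = 10.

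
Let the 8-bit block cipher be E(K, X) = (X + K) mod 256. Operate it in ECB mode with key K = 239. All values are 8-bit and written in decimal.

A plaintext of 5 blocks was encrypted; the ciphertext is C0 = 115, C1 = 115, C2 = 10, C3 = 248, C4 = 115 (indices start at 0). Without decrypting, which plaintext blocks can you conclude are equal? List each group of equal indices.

ECB encrypts each block independently with the same key, so equal ciphertext blocks imply equal plaintext blocks.
C0 = C1 = C4 = 115, so P0 = P1 = P4.

P0 = P1 = P4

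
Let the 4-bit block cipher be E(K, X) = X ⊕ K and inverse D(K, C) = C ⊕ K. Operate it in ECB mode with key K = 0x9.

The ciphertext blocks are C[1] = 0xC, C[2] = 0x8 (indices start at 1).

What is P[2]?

ECB decryption: P_i = D(K, C_i).
P[2]: D(K, 0x8) = 0x1.

P[2] = 0x1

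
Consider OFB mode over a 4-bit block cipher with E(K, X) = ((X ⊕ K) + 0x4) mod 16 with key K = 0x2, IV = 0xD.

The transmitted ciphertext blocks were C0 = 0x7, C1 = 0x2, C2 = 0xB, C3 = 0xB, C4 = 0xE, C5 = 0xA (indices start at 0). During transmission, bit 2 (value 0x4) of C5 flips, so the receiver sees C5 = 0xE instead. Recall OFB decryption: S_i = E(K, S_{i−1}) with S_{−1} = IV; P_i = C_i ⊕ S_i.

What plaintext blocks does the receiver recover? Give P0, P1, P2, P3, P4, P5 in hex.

Only C5 changed, to 0xE. In OFB, a change in C_i flips the same bit in P_i only; the keystream is unaffected. Decrypting the received ciphertext:
P0: S = E(K, 0xD) = 0x3; 0x7 ⊕ 0x3 = 0x4.
P1: S = E(K, 0x3) = 0x5; 0x2 ⊕ 0x5 = 0x7.
P2: S = E(K, 0x5) = 0xB; 0xB ⊕ 0xB = 0x0.
P3: S = E(K, 0xB) = 0xD; 0xB ⊕ 0xD = 0x6.
P4: S = E(K, 0xD) = 0x3; 0xE ⊕ 0x3 = 0xD.
P5: S = E(K, 0x3) = 0x5; 0xE ⊕ 0x5 = 0xB.
Blocks that differ from the original plaintext: P5.

P0 = 0x4, P1 = 0x7, P2 = 0x0, P3 = 0x6, P4 = 0xD, P5 = 0xB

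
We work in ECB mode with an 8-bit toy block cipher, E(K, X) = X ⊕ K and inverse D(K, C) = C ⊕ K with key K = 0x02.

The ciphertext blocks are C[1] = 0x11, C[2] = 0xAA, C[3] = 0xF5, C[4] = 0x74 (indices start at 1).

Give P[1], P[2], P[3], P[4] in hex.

P[1] = 0x13, P[2] = 0xA8, P[3] = 0xF7, P[4] = 0x76

ECB decryption: P_i = D(K, C_i).
P[1]: D(K, 0x11) = 0x13.
P[2]: D(K, 0xAA) = 0xA8.
P[3]: D(K, 0xF5) = 0xF7.
P[4]: D(K, 0x74) = 0x76.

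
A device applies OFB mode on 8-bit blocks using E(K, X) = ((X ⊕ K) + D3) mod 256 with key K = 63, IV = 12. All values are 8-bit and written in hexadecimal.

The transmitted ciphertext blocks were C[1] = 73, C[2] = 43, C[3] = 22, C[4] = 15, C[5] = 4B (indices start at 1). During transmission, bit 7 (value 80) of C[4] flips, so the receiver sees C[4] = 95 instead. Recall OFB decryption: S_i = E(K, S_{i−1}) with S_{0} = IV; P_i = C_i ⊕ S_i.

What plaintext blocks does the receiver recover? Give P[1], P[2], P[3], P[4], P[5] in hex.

P[1] = 37, P[2] = B9, P[3] = 4E, P[4] = 77, P[5] = 1F

Only C[4] changed, to 95. In OFB, a change in C_i flips the same bit in P_i only; the keystream is unaffected. Decrypting the received ciphertext:
P[1]: S = E(K, 12) = 44; 73 ⊕ 44 = 37.
P[2]: S = E(K, 44) = FA; 43 ⊕ FA = B9.
P[3]: S = E(K, FA) = 6C; 22 ⊕ 6C = 4E.
P[4]: S = E(K, 6C) = E2; 95 ⊕ E2 = 77.
P[5]: S = E(K, E2) = 54; 4B ⊕ 54 = 1F.
Blocks that differ from the original plaintext: P[4].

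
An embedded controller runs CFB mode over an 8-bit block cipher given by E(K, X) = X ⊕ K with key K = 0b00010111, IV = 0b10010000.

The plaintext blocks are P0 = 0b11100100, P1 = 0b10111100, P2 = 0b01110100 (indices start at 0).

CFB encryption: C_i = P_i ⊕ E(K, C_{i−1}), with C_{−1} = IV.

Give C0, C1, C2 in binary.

C0 = 0b01100011, C1 = 0b11001000, C2 = 0b10101011

C0: E(K, 0b10010000) = 0b10000111; 0b11100100 ⊕ 0b10000111 = 0b01100011.
C1: E(K, 0b01100011) = 0b01110100; 0b10111100 ⊕ 0b01110100 = 0b11001000.
C2: E(K, 0b11001000) = 0b11011111; 0b01110100 ⊕ 0b11011111 = 0b10101011.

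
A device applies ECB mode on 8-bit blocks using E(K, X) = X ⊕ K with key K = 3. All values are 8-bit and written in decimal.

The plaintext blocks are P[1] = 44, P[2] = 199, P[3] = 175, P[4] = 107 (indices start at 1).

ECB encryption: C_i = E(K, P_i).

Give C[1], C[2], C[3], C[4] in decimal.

C[1]: E(K, 44) = 47.
C[2]: E(K, 199) = 196.
C[3]: E(K, 175) = 172.
C[4]: E(K, 107) = 104.

C[1] = 47, C[2] = 196, C[3] = 172, C[4] = 104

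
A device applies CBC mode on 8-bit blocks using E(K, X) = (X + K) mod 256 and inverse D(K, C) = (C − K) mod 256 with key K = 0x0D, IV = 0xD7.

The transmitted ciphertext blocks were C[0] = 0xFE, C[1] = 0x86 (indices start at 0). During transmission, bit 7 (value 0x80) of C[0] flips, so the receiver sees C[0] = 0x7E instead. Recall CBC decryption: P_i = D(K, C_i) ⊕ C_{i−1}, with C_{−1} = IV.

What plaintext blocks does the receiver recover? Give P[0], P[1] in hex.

Only C[0] changed, to 0x7E. In CBC, a change in C_i garbles P_i and flips the same bit in P_{i+1}. Decrypting the received ciphertext:
P[0]: D(K, 0x7E) = 0x71; 0x71 ⊕ 0xD7 = 0xA6.
P[1]: D(K, 0x86) = 0x79; 0x79 ⊕ 0x7E = 0x07.
Blocks that differ from the original plaintext: P[0], P[1].

P[0] = 0xA6, P[1] = 0x07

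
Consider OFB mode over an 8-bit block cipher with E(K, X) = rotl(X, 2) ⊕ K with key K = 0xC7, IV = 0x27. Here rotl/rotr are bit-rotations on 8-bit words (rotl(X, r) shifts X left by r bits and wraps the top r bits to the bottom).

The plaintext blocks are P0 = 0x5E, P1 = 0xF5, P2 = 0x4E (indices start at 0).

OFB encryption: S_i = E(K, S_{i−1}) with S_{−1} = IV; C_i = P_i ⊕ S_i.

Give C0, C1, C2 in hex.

C0 = 0x05, C1 = 0x5F, C2 = 0x23

C0: S = E(K, 0x27) = 0x5B; 0x5E ⊕ 0x5B = 0x05.
C1: S = E(K, 0x5B) = 0xAA; 0xF5 ⊕ 0xAA = 0x5F.
C2: S = E(K, 0xAA) = 0x6D; 0x4E ⊕ 0x6D = 0x23.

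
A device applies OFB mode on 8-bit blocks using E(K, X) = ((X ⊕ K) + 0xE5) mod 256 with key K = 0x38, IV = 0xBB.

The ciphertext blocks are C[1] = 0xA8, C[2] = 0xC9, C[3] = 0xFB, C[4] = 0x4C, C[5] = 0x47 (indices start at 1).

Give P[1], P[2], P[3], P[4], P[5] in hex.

P[1] = 0xC0, P[2] = 0xFC, P[3] = 0x09, P[4] = 0xE3, P[5] = 0x3B

OFB decryption: S_i = E(K, S_{i−1}) with S_{0} = IV; P_i = C_i ⊕ S_i.
P[1]: S = E(K, 0xBB) = 0x68; 0xA8 ⊕ 0x68 = 0xC0.
P[2]: S = E(K, 0x68) = 0x35; 0xC9 ⊕ 0x35 = 0xFC.
P[3]: S = E(K, 0x35) = 0xF2; 0xFB ⊕ 0xF2 = 0x09.
P[4]: S = E(K, 0xF2) = 0xAF; 0x4C ⊕ 0xAF = 0xE3.
P[5]: S = E(K, 0xAF) = 0x7C; 0x47 ⊕ 0x7C = 0x3B.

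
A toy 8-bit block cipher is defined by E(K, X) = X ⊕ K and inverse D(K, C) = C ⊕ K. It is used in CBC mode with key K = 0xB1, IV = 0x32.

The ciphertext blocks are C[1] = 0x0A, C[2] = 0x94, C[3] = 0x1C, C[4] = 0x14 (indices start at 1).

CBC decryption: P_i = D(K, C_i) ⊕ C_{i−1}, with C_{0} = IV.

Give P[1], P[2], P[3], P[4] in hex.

P[1] = 0x89, P[2] = 0x2F, P[3] = 0x39, P[4] = 0xB9

P[1]: D(K, 0x0A) = 0xBB; 0xBB ⊕ 0x32 = 0x89.
P[2]: D(K, 0x94) = 0x25; 0x25 ⊕ 0x0A = 0x2F.
P[3]: D(K, 0x1C) = 0xAD; 0xAD ⊕ 0x94 = 0x39.
P[4]: D(K, 0x14) = 0xA5; 0xA5 ⊕ 0x1C = 0xB9.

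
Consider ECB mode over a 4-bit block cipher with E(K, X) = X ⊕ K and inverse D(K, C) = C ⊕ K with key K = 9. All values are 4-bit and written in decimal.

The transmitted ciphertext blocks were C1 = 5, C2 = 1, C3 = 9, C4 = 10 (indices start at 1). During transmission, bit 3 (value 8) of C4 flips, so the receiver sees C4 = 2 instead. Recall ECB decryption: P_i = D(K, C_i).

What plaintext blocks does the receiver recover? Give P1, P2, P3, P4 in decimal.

P1 = 12, P2 = 8, P3 = 0, P4 = 11

Only C4 changed, to 2. In ECB, a change in C_i affects only P_i. Decrypting the received ciphertext:
P1: D(K, 5) = 12.
P2: D(K, 1) = 8.
P3: D(K, 9) = 0.
P4: D(K, 2) = 11.
Blocks that differ from the original plaintext: P4.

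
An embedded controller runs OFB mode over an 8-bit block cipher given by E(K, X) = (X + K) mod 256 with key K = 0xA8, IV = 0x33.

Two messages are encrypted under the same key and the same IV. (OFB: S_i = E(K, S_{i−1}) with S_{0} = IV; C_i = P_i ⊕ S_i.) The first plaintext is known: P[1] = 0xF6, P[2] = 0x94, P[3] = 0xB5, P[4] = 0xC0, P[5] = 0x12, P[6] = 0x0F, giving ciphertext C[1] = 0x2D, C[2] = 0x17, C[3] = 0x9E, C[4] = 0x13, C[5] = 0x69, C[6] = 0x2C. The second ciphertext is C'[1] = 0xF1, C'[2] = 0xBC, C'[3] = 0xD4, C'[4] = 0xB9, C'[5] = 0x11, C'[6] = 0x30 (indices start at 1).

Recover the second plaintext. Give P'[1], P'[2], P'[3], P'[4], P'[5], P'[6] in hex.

P'[1] = 0x2A, P'[2] = 0x3F, P'[3] = 0xFF, P'[4] = 0x6A, P'[5] = 0x6A, P'[6] = 0x13

In OFB with a reused IV, both messages share the same keystream S_i, so C_i ⊕ C'_i = P_i ⊕ P'_i and thus P'_i = P_i ⊕ C_i ⊕ C'_i.
P'[1]: 0xF6 ⊕ 0x2D ⊕ 0xF1 = 0x2A.
P'[2]: 0x94 ⊕ 0x17 ⊕ 0xBC = 0x3F.
P'[3]: 0xB5 ⊕ 0x9E ⊕ 0xD4 = 0xFF.
P'[4]: 0xC0 ⊕ 0x13 ⊕ 0xB9 = 0x6A.
P'[5]: 0x12 ⊕ 0x69 ⊕ 0x11 = 0x6A.
P'[6]: 0x0F ⊕ 0x2C ⊕ 0x30 = 0x13.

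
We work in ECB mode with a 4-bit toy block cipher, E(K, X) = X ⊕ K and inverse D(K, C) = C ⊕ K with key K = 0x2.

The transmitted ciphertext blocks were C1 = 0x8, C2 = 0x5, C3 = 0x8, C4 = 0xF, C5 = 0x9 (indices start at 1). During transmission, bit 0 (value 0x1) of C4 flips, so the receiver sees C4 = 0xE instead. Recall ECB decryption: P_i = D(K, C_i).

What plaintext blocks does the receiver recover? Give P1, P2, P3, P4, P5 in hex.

P1 = 0xA, P2 = 0x7, P3 = 0xA, P4 = 0xC, P5 = 0xB

Only C4 changed, to 0xE. In ECB, a change in C_i affects only P_i. Decrypting the received ciphertext:
P1: D(K, 0x8) = 0xA.
P2: D(K, 0x5) = 0x7.
P3: D(K, 0x8) = 0xA.
P4: D(K, 0xE) = 0xC.
P5: D(K, 0x9) = 0xB.
Blocks that differ from the original plaintext: P4.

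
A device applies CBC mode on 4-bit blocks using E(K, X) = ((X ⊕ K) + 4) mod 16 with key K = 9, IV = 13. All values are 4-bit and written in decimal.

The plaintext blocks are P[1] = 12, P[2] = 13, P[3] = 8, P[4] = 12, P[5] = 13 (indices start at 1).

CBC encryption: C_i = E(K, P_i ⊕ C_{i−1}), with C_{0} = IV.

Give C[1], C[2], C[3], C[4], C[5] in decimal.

C[1]: P[1] ⊕ 13 = 1; E(K, 1) = 12.
C[2]: P[2] ⊕ 12 = 1; E(K, 1) = 12.
C[3]: P[3] ⊕ 12 = 4; E(K, 4) = 1.
C[4]: P[4] ⊕ 1 = 13; E(K, 13) = 8.
C[5]: P[5] ⊕ 8 = 5; E(K, 5) = 0.

C[1] = 12, C[2] = 12, C[3] = 1, C[4] = 8, C[5] = 0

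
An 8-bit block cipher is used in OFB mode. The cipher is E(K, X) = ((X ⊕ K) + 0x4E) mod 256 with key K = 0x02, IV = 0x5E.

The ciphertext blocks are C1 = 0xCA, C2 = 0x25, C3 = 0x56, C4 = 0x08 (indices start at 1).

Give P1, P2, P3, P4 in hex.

OFB decryption: S_i = E(K, S_{i−1}) with S_{0} = IV; P_i = C_i ⊕ S_i.
P1: S = E(K, 0x5E) = 0xAA; 0xCA ⊕ 0xAA = 0x60.
P2: S = E(K, 0xAA) = 0xF6; 0x25 ⊕ 0xF6 = 0xD3.
P3: S = E(K, 0xF6) = 0x42; 0x56 ⊕ 0x42 = 0x14.
P4: S = E(K, 0x42) = 0x8E; 0x08 ⊕ 0x8E = 0x86.

P1 = 0x60, P2 = 0xD3, P3 = 0x14, P4 = 0x86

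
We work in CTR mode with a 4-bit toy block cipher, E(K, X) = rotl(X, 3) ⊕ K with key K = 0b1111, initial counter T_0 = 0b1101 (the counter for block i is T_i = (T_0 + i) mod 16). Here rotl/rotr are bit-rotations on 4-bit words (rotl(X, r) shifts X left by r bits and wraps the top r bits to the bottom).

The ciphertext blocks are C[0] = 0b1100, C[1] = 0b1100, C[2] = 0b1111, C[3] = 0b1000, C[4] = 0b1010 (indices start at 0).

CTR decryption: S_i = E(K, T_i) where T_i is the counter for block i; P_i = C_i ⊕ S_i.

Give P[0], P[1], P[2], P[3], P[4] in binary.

P[0]: T = 0b1101, S = E(K, T) = 0b0001; 0b1100 ⊕ 0b0001 = 0b1101.
P[1]: T = 0b1110, S = E(K, T) = 0b1000; 0b1100 ⊕ 0b1000 = 0b0100.
P[2]: T = 0b1111, S = E(K, T) = 0b0000; 0b1111 ⊕ 0b0000 = 0b1111.
P[3]: T = 0b0000, S = E(K, T) = 0b1111; 0b1000 ⊕ 0b1111 = 0b0111.
P[4]: T = 0b0001, S = E(K, T) = 0b0111; 0b1010 ⊕ 0b0111 = 0b1101.

P[0] = 0b1101, P[1] = 0b0100, P[2] = 0b1111, P[3] = 0b0111, P[4] = 0b1101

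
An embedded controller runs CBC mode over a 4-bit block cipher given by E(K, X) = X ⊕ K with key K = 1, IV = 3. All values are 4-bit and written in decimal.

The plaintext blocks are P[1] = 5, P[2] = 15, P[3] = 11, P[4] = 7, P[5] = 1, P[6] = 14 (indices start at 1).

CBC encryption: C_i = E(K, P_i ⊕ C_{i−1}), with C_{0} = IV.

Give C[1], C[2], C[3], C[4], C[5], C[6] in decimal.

C[1] = 7, C[2] = 9, C[3] = 3, C[4] = 5, C[5] = 5, C[6] = 10

C[1]: P[1] ⊕ 3 = 6; E(K, 6) = 7.
C[2]: P[2] ⊕ 7 = 8; E(K, 8) = 9.
C[3]: P[3] ⊕ 9 = 2; E(K, 2) = 3.
C[4]: P[4] ⊕ 3 = 4; E(K, 4) = 5.
C[5]: P[5] ⊕ 5 = 4; E(K, 4) = 5.
C[6]: P[6] ⊕ 5 = 11; E(K, 11) = 10.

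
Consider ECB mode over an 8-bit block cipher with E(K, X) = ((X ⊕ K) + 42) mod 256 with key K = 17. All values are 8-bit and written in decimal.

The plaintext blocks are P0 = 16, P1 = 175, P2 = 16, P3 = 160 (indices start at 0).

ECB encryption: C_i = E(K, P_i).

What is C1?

C1 = 232

C1: E(K, 175) = 232.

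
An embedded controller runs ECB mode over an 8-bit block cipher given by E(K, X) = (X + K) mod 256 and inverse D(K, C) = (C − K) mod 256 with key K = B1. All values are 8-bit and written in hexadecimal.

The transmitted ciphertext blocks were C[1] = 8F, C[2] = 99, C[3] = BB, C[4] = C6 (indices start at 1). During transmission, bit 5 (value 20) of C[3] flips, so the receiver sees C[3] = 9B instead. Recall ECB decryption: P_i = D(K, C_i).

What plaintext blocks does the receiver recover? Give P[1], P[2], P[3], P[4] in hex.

P[1] = DE, P[2] = E8, P[3] = EA, P[4] = 15

Only C[3] changed, to 9B. In ECB, a change in C_i affects only P_i. Decrypting the received ciphertext:
P[1]: D(K, 8F) = DE.
P[2]: D(K, 99) = E8.
P[3]: D(K, 9B) = EA.
P[4]: D(K, C6) = 15.
Blocks that differ from the original plaintext: P[3].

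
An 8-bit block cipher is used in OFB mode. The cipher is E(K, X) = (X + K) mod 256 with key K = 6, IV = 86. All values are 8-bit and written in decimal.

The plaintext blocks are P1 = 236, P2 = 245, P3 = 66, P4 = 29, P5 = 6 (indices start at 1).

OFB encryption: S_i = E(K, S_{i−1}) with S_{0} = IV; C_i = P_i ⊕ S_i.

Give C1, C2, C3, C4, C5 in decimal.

C1 = 176, C2 = 151, C3 = 42, C4 = 115, C5 = 114

C1: S = E(K, 86) = 92; 236 ⊕ 92 = 176.
C2: S = E(K, 92) = 98; 245 ⊕ 98 = 151.
C3: S = E(K, 98) = 104; 66 ⊕ 104 = 42.
C4: S = E(K, 104) = 110; 29 ⊕ 110 = 115.
C5: S = E(K, 110) = 116; 6 ⊕ 116 = 114.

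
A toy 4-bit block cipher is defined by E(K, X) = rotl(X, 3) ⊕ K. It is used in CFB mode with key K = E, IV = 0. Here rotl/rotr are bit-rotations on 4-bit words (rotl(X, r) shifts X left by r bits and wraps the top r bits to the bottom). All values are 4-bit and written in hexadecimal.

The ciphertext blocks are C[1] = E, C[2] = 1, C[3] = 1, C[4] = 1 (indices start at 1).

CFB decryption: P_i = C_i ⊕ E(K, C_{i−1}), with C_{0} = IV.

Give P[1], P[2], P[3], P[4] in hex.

P[1]: E(K, 0) = E; E ⊕ E = 0.
P[2]: E(K, E) = 9; 1 ⊕ 9 = 8.
P[3]: E(K, 1) = 6; 1 ⊕ 6 = 7.
P[4]: E(K, 1) = 6; 1 ⊕ 6 = 7.

P[1] = 0, P[2] = 8, P[3] = 7, P[4] = 7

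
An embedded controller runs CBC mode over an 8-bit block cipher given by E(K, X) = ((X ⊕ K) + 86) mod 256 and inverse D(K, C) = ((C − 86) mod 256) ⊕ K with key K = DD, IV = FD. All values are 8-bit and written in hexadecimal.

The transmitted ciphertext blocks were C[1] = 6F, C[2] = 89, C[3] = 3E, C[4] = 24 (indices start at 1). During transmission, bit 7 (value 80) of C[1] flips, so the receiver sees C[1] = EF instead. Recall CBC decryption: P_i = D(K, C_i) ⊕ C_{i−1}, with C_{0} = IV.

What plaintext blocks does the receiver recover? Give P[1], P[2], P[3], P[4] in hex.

P[1] = 49, P[2] = 31, P[3] = EC, P[4] = 7D

Only C[1] changed, to EF. In CBC, a change in C_i garbles P_i and flips the same bit in P_{i+1}. Decrypting the received ciphertext:
P[1]: D(K, EF) = B4; B4 ⊕ FD = 49.
P[2]: D(K, 89) = DE; DE ⊕ EF = 31.
P[3]: D(K, 3E) = 65; 65 ⊕ 89 = EC.
P[4]: D(K, 24) = 43; 43 ⊕ 3E = 7D.
Blocks that differ from the original plaintext: P[1], P[2].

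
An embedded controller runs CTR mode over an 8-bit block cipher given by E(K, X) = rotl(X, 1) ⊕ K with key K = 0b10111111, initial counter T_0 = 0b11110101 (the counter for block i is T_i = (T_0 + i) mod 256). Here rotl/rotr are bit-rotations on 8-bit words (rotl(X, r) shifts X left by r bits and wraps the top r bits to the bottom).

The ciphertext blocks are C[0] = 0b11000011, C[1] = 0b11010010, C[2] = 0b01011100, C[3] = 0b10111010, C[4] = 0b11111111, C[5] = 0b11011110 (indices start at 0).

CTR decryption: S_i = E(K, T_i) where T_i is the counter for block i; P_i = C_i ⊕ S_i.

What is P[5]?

P[5]: T = 0b11111010, S = E(K, T) = 0b01001010; 0b11011110 ⊕ 0b01001010 = 0b10010100.

P[5] = 0b10010100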